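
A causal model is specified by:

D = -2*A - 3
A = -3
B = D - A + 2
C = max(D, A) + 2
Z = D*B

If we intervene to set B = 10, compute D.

The intervention breaks the incoming arrows to B: B = D - A + 2 no longer applies, and B = 10.
Since D is not a descendant of the intervened variable, it is unaffected.
D = -2*A - 3  [with A=-3]  = 3

3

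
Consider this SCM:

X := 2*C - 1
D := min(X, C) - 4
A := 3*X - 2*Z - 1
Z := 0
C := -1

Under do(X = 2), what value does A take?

The intervention breaks the incoming arrows to X: X := 2*C - 1 no longer applies, and X = 2.
A = 3*X - 2*Z - 1  [with X=2, Z=0]  = 5

5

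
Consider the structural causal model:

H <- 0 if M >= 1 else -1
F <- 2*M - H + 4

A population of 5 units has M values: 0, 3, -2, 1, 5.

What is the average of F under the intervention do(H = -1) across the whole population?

Under do(H=-1), H's equation is replaced by H=-1 for every unit. Per-unit F: 5, 11, 1, 7, 15. Mean = 7.8.

7.8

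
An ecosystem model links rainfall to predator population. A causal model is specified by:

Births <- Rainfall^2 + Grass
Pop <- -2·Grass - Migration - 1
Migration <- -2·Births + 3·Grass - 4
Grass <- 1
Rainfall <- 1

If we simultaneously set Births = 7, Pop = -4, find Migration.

-15

The joint intervention fixes Births = 7, Pop = -4, removing each variable's own equation.
Migration = -2·Births + 3·Grass - 4  [with Births=7, Grass=1]  = -15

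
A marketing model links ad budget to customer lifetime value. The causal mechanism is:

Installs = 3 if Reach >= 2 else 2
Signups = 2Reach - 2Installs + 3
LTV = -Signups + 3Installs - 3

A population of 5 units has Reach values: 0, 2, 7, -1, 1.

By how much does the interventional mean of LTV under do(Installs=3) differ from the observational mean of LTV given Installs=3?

5.4

Under do(Installs=3), Installs's equation is replaced by Installs=3 for every unit. Per-unit LTV: 9, 5, -5, 11, 7. Mean = 5.4.
Conditioning on Installs=3 selects the 2 unit(s) with Reach ∈ {2, 7}. Their LTV values: 5, -5. Mean = 0.
Difference = 5.4 − 0 = 5.4.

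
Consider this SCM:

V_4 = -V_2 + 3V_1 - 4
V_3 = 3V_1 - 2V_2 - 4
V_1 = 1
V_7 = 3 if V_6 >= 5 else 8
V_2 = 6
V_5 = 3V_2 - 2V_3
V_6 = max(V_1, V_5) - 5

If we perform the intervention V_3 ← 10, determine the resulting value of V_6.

The intervention breaks the incoming arrows to V_3: V_3 = 3V_1 - 2V_2 - 4 no longer applies, and V_3 = 10.
V_5 = 3V_2 - 2V_3  [with V_2=6, V_3=10]  = -2
V_6 = max(V_1, V_5) - 5  [with V_1=1, V_5=-2]  = -4

-4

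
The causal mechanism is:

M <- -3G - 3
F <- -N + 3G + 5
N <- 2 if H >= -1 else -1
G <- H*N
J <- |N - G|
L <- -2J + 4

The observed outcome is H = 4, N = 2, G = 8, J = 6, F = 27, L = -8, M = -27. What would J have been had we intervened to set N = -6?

Under do(N=-6), the mechanism N <- 2 if H >= -1 else -1 is discarded; N is fixed at -6.
G = H*N  [with H=4, N=-6]  = -24
J = |N - G|  [with N=-6, G=-24]  = 18

18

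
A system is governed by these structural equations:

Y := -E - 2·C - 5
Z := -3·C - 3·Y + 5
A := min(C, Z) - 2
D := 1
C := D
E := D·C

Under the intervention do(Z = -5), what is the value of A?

The intervention breaks the incoming arrows to Z: Z := -3·C - 3·Y + 5 no longer applies, and Z = -5.
C = D  [with D=1]  = 1
A = min(C, Z) - 2  [with C=1, Z=-5]  = -7

-7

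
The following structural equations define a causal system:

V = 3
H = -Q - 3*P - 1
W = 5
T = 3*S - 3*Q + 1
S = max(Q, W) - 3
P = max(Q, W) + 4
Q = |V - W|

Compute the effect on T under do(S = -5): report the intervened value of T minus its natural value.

-21

Intervening sets S = -5 and removes its equation (S = max(Q, W) - 3).
Q = |V - W|  [with V=3, W=5]  = 2
T = 3*S - 3*Q + 1  [with S=-5, Q=2]  = -20
Without intervention: Q = |V - W|  [with V=3, W=5]  = 2; S = max(Q, W) - 3  [with Q=2, W=5]  = 2; T = 3*S - 3*Q + 1  [with S=2, Q=2]  = 1.
Change = -20 − 1 = -21.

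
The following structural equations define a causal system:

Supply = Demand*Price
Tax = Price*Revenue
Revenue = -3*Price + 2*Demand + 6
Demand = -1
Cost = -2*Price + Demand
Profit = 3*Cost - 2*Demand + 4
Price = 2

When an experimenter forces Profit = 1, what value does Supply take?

Intervening sets Profit = 1 and removes its equation (Profit = 3*Cost - 2*Demand + 4).
Supply is not downstream of the intervention, so its value is determined by the original equations.
Supply = Demand*Price  [with Demand=-1, Price=2]  = -2

-2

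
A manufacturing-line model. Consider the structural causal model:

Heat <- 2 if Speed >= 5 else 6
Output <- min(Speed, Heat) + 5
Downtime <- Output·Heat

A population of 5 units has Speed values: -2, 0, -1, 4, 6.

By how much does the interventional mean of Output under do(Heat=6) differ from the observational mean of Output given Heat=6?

Every unit gets Heat=6 under the intervention. Output values become 3, 5, 4, 9, 11; E[Output|do(Heat=6)] = 6.4.
E[Output|Heat=6] averages over only the 4 units with Heat=6 (Speed = -2, 0, -1, 4): Output = 3, 5, 4, 9, mean 5.25.
Difference = 6.4 − 5.25 = 1.15.

1.15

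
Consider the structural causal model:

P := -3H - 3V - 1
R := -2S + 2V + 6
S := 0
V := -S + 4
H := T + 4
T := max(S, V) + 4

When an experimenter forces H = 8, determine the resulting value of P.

Under do(H=8), the mechanism H := T + 4 is discarded; H is fixed at 8.
V = -S + 4  [with S=0]  = 4
P = -3H - 3V - 1  [with H=8, V=4]  = -37

-37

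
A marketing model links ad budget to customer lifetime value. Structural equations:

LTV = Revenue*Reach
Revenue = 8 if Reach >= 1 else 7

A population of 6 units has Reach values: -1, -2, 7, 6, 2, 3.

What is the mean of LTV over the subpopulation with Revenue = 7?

E[LTV|Revenue=7] averages over only the 2 units with Revenue=7 (Reach = -1, -2): LTV = -7, -14, mean -10.5.

-10.5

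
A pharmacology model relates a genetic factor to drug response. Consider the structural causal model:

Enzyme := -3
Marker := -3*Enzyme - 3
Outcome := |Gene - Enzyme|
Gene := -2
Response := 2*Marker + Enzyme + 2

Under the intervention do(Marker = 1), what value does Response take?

The intervention breaks the incoming arrows to Marker: Marker := -3*Enzyme - 3 no longer applies, and Marker = 1.
Response = 2*Marker + Enzyme + 2  [with Marker=1, Enzyme=-3]  = 1

1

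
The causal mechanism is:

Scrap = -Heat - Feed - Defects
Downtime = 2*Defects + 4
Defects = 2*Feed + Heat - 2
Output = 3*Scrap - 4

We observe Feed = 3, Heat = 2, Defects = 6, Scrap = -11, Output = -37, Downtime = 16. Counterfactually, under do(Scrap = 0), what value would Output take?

Intervening sets Scrap = 0 and removes its equation (Scrap = -Heat - Feed - Defects).
Output = 3*Scrap - 4  [with Scrap=0]  = -4

-4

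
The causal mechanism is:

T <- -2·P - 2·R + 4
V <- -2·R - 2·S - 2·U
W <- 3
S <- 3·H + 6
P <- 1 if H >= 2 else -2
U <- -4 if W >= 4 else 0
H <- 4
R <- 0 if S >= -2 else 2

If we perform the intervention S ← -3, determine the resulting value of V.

2

The intervention breaks the incoming arrows to S: S <- 3·H + 6 no longer applies, and S = -3.
U = -4 if W >= 4 else 0  [with W=3]  = 0
R = 0 if S >= -2 else 2  [with S=-3]  = 2
V = -2·R - 2·S - 2·U  [with R=2, S=-3, U=0]  = 2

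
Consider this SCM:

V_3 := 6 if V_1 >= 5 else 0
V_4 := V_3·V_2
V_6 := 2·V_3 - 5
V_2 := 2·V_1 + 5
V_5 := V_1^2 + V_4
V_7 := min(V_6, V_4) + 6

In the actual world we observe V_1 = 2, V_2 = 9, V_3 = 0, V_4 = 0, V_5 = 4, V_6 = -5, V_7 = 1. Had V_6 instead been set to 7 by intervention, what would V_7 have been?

Intervening sets V_6 = 7 and removes its equation (V_6 := 2·V_3 - 5).
V_2 = 2·V_1 + 5  [with V_1=2]  = 9
V_3 = 6 if V_1 >= 5 else 0  [with V_1=2]  = 0
V_4 = V_3·V_2  [with V_3=0, V_2=9]  = 0
V_7 = min(V_6, V_4) + 6  [with V_6=7, V_4=0]  = 6

6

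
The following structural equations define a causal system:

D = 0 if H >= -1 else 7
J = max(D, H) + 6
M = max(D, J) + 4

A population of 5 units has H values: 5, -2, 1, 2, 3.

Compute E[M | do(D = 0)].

Every unit gets D=0 under the intervention. M values become 15, 10, 11, 12, 13; E[M|do(D=0)] = 12.2.

12.2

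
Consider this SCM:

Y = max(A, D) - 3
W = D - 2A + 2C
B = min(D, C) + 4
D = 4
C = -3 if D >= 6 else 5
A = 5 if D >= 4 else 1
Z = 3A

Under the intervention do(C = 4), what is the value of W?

2

Under do(C=4), the mechanism C = -3 if D >= 6 else 5 is discarded; C is fixed at 4.
A = 5 if D >= 4 else 1  [with D=4]  = 5
W = D - 2A + 2C  [with D=4, A=5, C=4]  = 2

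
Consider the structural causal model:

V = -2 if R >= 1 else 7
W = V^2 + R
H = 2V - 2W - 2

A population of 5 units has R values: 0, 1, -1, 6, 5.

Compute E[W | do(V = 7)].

The intervention sets V=7 in all 5 units regardless of R. Recomputing W per unit gives 49, 50, 48, 55, 54; average 51.2.

51.2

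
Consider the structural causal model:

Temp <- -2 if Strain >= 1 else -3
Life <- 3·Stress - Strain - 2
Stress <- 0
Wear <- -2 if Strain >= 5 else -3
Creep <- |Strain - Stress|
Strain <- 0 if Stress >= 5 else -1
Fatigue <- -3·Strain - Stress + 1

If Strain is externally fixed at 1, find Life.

Under do(Strain=1), the mechanism Strain <- 0 if Stress >= 5 else -1 is discarded; Strain is fixed at 1.
Life = 3·Stress - Strain - 2  [with Stress=0, Strain=1]  = -3

-3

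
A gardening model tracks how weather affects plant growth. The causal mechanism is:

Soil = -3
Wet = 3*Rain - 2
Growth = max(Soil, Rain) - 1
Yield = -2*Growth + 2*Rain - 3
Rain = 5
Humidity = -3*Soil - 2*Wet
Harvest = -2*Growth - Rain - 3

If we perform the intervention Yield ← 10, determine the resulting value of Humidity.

-17

do(Yield=10) replaces the equation Yield = -2*Growth + 2*Rain - 3 with the constant Yield = 10.
Since Humidity is not a descendant of the intervened variable, it is unaffected.
Wet = 3*Rain - 2  [with Rain=5]  = 13
Humidity = -3*Soil - 2*Wet  [with Soil=-3, Wet=13]  = -17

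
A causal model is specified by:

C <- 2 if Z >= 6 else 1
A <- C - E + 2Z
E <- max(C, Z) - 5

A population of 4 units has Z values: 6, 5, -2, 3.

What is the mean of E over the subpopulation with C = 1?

-2

E[E|C=1] averages over only the 3 units with C=1 (Z = 5, -2, 3): E = 0, -4, -2, mean -2.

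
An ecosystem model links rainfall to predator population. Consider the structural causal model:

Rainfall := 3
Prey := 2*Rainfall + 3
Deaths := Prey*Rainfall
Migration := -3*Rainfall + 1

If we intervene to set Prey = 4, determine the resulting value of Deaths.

12

The intervention breaks the incoming arrows to Prey: Prey := 2*Rainfall + 3 no longer applies, and Prey = 4.
Deaths = Prey*Rainfall  [with Prey=4, Rainfall=3]  = 12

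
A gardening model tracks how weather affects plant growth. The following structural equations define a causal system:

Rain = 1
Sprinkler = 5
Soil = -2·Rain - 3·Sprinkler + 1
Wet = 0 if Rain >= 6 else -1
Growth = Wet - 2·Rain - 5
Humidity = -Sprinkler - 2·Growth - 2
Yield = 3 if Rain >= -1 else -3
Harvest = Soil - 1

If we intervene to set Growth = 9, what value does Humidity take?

-25

The intervention breaks the incoming arrows to Growth: Growth = Wet - 2·Rain - 5 no longer applies, and Growth = 9.
Humidity = -Sprinkler - 2·Growth - 2  [with Sprinkler=5, Growth=9]  = -25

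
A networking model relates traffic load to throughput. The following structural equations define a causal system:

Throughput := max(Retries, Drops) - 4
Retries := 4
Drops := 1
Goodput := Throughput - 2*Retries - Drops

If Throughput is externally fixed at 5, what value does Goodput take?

-4

The intervention breaks the incoming arrows to Throughput: Throughput := max(Retries, Drops) - 4 no longer applies, and Throughput = 5.
Goodput = Throughput - 2*Retries - Drops  [with Throughput=5, Retries=4, Drops=1]  = -4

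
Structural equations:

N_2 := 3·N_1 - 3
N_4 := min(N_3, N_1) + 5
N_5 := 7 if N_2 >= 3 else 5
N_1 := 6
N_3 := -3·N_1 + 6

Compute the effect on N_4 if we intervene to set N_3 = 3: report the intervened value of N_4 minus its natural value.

The intervention breaks the incoming arrows to N_3: N_3 := -3·N_1 + 6 no longer applies, and N_3 = 3.
N_4 = min(N_3, N_1) + 5  [with N_3=3, N_1=6]  = 8
Without intervention: N_3 = -3·N_1 + 6  [with N_1=6]  = -12; N_4 = min(N_3, N_1) + 5  [with N_3=-12, N_1=6]  = -7.
Change = 8 − (-7) = 15.

15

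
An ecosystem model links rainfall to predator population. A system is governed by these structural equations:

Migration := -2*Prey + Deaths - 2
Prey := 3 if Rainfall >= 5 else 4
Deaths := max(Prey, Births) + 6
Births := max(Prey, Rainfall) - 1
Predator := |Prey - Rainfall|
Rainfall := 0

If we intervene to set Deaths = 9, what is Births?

The intervention breaks the incoming arrows to Deaths: Deaths := max(Prey, Births) + 6 no longer applies, and Deaths = 9.
Since Births is not a descendant of the intervened variable, it is unaffected.
Prey = 3 if Rainfall >= 5 else 4  [with Rainfall=0]  = 4
Births = max(Prey, Rainfall) - 1  [with Prey=4, Rainfall=0]  = 3

3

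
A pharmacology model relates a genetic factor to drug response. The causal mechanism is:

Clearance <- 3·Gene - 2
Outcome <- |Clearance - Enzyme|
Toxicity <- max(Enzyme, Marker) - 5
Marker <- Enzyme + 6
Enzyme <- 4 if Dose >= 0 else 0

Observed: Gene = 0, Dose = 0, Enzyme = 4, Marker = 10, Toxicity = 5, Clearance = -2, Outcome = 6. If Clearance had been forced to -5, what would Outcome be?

9

Intervening sets Clearance = -5 and removes its equation (Clearance <- 3·Gene - 2).
Enzyme = 4 if Dose >= 0 else 0  [with Dose=0]  = 4
Outcome = |Clearance - Enzyme|  [with Clearance=-5, Enzyme=4]  = 9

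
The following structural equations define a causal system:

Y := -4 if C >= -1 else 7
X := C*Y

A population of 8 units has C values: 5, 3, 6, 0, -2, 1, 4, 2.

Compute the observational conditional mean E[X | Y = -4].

E[X|Y=-4] averages over only the 7 units with Y=-4 (C = 5, 3, 6, 0, 1, 4, 2): X = -20, -12, -24, 0, -4, -16, -8, mean -12.

-12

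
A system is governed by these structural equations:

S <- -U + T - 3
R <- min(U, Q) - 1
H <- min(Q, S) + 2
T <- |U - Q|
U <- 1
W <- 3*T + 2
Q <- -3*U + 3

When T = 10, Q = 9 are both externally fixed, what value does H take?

8

The joint intervention fixes T = 10, Q = 9, removing each variable's own equation.
S = -U + T - 3  [with U=1, T=10]  = 6
H = min(Q, S) + 2  [with Q=9, S=6]  = 8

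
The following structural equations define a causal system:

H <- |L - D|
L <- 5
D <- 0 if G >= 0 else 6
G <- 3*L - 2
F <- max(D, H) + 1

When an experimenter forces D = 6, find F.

do(D=6) replaces the equation D <- 0 if G >= 0 else 6 with the constant D = 6.
H = |L - D|  [with L=5, D=6]  = 1
F = max(D, H) + 1  [with D=6, H=1]  = 7

7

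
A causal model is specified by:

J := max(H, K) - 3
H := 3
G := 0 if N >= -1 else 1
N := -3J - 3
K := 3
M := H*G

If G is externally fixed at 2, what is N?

The intervention breaks the incoming arrows to G: G := 0 if N >= -1 else 1 no longer applies, and G = 2.
Since N is not a descendant of the intervened variable, it is unaffected.
J = max(H, K) - 3  [with H=3, K=3]  = 0
N = -3J - 3  [with J=0]  = -3

-3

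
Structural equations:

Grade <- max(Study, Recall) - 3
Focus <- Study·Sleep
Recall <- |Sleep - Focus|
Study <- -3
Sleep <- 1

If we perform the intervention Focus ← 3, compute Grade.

do(Focus=3) replaces the equation Focus <- Study·Sleep with the constant Focus = 3.
Recall = |Sleep - Focus|  [with Sleep=1, Focus=3]  = 2
Grade = max(Study, Recall) - 3  [with Study=-3, Recall=2]  = -1

-1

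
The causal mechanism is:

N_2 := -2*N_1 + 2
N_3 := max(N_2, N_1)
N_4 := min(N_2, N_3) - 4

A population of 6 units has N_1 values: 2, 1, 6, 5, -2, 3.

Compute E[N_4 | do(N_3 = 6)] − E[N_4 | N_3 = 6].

-1

Under do(N_3=6), N_3's equation is replaced by N_3=6 for every unit. Per-unit N_4: -6, -4, -14, -12, 2, -8. Mean = -7.
Conditioning on N_3=6 selects the 2 unit(s) with N_1 ∈ {6, -2}. Their N_4 values: -14, 2. Mean = -6.
Difference = -7 − (-6) = -1.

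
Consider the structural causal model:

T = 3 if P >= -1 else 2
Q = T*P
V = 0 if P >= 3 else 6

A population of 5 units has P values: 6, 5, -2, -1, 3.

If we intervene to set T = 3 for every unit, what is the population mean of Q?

6.6

Every unit gets T=3 under the intervention. Q values become 18, 15, -6, -3, 9; E[Q|do(T=3)] = 6.6.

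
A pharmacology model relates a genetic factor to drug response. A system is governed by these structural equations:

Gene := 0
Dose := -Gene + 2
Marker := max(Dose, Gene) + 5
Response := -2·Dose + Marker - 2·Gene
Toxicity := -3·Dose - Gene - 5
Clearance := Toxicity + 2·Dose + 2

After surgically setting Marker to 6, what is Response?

2

The intervention breaks the incoming arrows to Marker: Marker := max(Dose, Gene) + 5 no longer applies, and Marker = 6.
Dose = -Gene + 2  [with Gene=0]  = 2
Response = -2·Dose + Marker - 2·Gene  [with Dose=2, Marker=6, Gene=0]  = 2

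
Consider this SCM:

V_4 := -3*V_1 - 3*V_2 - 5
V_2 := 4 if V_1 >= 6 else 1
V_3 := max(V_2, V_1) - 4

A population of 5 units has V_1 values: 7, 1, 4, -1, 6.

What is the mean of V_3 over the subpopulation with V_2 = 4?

2.5

Observing V_2=4 restricts to units where V_2's equation naturally yields 4: V_1 ∈ {7, 6}. In that subpopulation V_3 = 3, 2, mean 2.5.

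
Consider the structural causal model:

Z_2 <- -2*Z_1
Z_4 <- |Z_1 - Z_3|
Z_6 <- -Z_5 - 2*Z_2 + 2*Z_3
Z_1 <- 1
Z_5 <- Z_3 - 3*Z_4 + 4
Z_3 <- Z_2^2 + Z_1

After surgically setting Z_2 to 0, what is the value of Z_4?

0

Under do(Z_2=0), the mechanism Z_2 <- -2*Z_1 is discarded; Z_2 is fixed at 0.
Z_3 = Z_2^2 + Z_1  [with Z_2=0, Z_1=1]  = 1
Z_4 = |Z_1 - Z_3|  [with Z_1=1, Z_3=1]  = 0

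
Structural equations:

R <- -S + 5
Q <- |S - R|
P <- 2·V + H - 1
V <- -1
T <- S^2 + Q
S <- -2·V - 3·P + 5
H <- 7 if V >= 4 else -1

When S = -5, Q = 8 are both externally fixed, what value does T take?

Setting S = -5, Q = 8 by intervention discards those variables' equations.
T = S^2 + Q  [with S=-5, Q=8]  = 33

33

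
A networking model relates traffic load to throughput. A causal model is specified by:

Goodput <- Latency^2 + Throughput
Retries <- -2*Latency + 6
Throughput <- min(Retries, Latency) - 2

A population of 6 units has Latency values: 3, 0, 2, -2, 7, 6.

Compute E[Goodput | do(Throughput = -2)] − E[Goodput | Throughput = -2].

12.5

Under do(Throughput=-2), Throughput's equation is replaced by Throughput=-2 for every unit. Per-unit Goodput: 7, -2, 2, 2, 47, 34. Mean = 15.
Conditioning on Throughput=-2 selects the 2 unit(s) with Latency ∈ {3, 0}. Their Goodput values: 7, -2. Mean = 2.5.
Difference = 15 − 2.5 = 12.5.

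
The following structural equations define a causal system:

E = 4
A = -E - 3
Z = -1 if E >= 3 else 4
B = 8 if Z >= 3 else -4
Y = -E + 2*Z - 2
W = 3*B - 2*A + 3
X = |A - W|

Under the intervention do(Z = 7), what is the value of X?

The intervention breaks the incoming arrows to Z: Z = -1 if E >= 3 else 4 no longer applies, and Z = 7.
A = -E - 3  [with E=4]  = -7
B = 8 if Z >= 3 else -4  [with Z=7]  = 8
W = 3*B - 2*A + 3  [with B=8, A=-7]  = 41
X = |A - W|  [with A=-7, W=41]  = 48

48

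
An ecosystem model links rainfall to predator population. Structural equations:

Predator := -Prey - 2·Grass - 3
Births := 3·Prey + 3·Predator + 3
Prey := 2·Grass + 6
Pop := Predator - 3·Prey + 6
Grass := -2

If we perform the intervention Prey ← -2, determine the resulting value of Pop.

do(Prey=-2) replaces the equation Prey := 2·Grass + 6 with the constant Prey = -2.
Predator = -Prey - 2·Grass - 3  [with Prey=-2, Grass=-2]  = 3
Pop = Predator - 3·Prey + 6  [with Predator=3, Prey=-2]  = 15

15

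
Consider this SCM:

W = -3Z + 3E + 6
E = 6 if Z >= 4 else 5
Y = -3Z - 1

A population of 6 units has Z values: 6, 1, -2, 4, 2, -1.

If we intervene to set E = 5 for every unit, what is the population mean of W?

16

Under do(E=5), E's equation is replaced by E=5 for every unit. Per-unit W: 3, 18, 27, 9, 15, 24. Mean = 16.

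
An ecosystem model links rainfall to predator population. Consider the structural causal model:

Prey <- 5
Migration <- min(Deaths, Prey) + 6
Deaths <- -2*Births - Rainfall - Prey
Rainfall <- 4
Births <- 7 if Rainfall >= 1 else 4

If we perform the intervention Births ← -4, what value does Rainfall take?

Under do(Births=-4), the mechanism Births <- 7 if Rainfall >= 1 else 4 is discarded; Births is fixed at -4.
Rainfall is not downstream of the intervention, so its value is determined by the original equations.

4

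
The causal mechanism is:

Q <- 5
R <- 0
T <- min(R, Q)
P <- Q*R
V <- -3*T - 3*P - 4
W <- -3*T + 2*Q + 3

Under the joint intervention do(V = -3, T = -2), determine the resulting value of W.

19

The joint intervention fixes V = -3, T = -2, removing each variable's own equation.
W = -3*T + 2*Q + 3  [with T=-2, Q=5]  = 19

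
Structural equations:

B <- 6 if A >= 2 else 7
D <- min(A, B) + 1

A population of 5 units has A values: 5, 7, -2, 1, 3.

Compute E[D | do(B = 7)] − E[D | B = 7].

3.3

do(B=7) breaks B's dependence on A. With B=7 fixed, D across the units is 6, 8, -1, 2, 4, mean 3.8.
E[D|B=7] averages over only the 2 units with B=7 (A = -2, 1): D = -1, 2, mean 0.5.
Difference = 3.8 − 0.5 = 3.3.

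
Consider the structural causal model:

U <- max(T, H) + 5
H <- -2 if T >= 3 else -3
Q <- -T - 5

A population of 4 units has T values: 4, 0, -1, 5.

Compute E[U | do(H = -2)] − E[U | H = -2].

-2.5

The intervention sets H=-2 in all 4 units regardless of T. Recomputing U per unit gives 9, 5, 4, 10; average 7.
Observing H=-2 restricts to units where H's equation naturally yields -2: T ∈ {4, 5}. In that subpopulation U = 9, 10, mean 9.5.
Difference = 7 − 9.5 = -2.5.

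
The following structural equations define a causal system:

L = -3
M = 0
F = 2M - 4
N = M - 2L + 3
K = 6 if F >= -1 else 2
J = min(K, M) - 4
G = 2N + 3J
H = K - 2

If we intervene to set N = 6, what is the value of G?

The intervention breaks the incoming arrows to N: N = M - 2L + 3 no longer applies, and N = 6.
F = 2M - 4  [with M=0]  = -4
K = 6 if F >= -1 else 2  [with F=-4]  = 2
J = min(K, M) - 4  [with K=2, M=0]  = -4
G = 2N + 3J  [with N=6, J=-4]  = 0

0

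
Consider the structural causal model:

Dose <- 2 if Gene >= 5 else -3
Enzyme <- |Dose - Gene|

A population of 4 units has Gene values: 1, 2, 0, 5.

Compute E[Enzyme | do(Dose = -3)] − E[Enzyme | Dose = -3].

1

Under do(Dose=-3), Dose's equation is replaced by Dose=-3 for every unit. Per-unit Enzyme: 4, 5, 3, 8. Mean = 5.
Conditioning on Dose=-3 selects the 3 unit(s) with Gene ∈ {1, 2, 0}. Their Enzyme values: 4, 5, 3. Mean = 4.
Difference = 5 − 4 = 1.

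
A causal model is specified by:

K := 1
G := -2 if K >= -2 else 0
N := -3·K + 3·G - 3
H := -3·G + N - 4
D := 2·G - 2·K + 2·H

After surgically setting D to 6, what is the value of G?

-2

Under do(D=6), the mechanism D := 2·G - 2·K + 2·H is discarded; D is fixed at 6.
No directed path runs from D to G, so G keeps its natural value.
G = -2 if K >= -2 else 0  [with K=1]  = -2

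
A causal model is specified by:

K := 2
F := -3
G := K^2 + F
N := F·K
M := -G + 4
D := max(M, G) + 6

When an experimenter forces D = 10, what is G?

do(D=10) replaces the equation D := max(M, G) + 6 with the constant D = 10.
G is not downstream of the intervention, so its value is determined by the original equations.
G = K^2 + F  [with K=2, F=-3]  = 1

1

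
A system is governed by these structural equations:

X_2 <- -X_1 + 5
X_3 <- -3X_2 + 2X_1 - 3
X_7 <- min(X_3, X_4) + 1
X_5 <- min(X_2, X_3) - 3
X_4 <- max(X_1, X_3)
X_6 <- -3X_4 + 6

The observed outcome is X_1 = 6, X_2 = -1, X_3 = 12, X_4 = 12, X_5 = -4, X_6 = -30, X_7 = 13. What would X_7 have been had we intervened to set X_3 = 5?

6

The intervention breaks the incoming arrows to X_3: X_3 <- -3X_2 + 2X_1 - 3 no longer applies, and X_3 = 5.
X_4 = max(X_1, X_3)  [with X_1=6, X_3=5]  = 6
X_7 = min(X_3, X_4) + 1  [with X_3=5, X_4=6]  = 6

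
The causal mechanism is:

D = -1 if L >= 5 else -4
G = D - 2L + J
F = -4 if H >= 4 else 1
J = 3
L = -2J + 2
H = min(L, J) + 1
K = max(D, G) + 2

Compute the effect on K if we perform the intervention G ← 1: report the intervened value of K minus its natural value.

-6

Under do(G=1), the mechanism G = D - 2L + J is discarded; G is fixed at 1.
L = -2J + 2  [with J=3]  = -4
D = -1 if L >= 5 else -4  [with L=-4]  = -4
K = max(D, G) + 2  [with D=-4, G=1]  = 3
Without intervention: L = -2J + 2  [with J=3]  = -4; D = -1 if L >= 5 else -4  [with L=-4]  = -4; G = D - 2L + J  [with D=-4, L=-4, J=3]  = 7; K = max(D, G) + 2  [with D=-4, G=7]  = 9.
Change = 3 − 9 = -6.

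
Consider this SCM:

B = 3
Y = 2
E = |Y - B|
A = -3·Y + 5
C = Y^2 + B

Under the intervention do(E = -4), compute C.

do(E=-4) replaces the equation E = |Y - B| with the constant E = -4.
C is not downstream of the intervention, so its value is determined by the original equations.
C = Y^2 + B  [with Y=2, B=3]  = 7

7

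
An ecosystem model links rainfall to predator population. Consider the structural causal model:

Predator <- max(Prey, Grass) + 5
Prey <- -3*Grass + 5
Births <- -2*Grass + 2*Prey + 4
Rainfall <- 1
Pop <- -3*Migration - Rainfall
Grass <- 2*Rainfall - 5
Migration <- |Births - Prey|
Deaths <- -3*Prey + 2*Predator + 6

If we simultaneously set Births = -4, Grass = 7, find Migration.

Setting Births = -4, Grass = 7 by intervention discards those variables' equations.
Prey = -3*Grass + 5  [with Grass=7]  = -16
Migration = |Births - Prey|  [with Births=-4, Prey=-16]  = 12

12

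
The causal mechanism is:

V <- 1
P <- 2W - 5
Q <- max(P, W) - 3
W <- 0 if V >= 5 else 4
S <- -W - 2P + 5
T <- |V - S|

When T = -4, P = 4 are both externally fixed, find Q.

The joint intervention fixes T = -4, P = 4, removing each variable's own equation.
W = 0 if V >= 5 else 4  [with V=1]  = 4
Q = max(P, W) - 3  [with P=4, W=4]  = 1

1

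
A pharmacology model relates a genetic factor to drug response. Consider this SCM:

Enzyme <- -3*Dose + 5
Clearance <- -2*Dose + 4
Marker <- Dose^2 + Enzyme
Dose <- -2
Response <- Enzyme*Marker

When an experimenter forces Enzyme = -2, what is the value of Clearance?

8

do(Enzyme=-2) replaces the equation Enzyme <- -3*Dose + 5 with the constant Enzyme = -2.
Since Clearance is not a descendant of the intervened variable, it is unaffected.
Clearance = -2*Dose + 4  [with Dose=-2]  = 8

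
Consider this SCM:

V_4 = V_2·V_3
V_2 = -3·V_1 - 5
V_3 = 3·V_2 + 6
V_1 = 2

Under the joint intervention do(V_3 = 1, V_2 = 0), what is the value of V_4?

The joint intervention fixes V_3 = 1, V_2 = 0, removing each variable's own equation.
V_4 = V_2·V_3  [with V_2=0, V_3=1]  = 0

0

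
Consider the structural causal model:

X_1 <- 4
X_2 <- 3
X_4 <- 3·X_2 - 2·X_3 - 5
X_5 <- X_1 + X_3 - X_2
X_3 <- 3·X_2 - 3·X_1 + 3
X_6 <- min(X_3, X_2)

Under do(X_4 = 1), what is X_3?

Under do(X_4=1), the mechanism X_4 <- 3·X_2 - 2·X_3 - 5 is discarded; X_4 is fixed at 1.
Since X_3 is not a descendant of the intervened variable, it is unaffected.
X_3 = 3·X_2 - 3·X_1 + 3  [with X_2=3, X_1=4]  = 0

0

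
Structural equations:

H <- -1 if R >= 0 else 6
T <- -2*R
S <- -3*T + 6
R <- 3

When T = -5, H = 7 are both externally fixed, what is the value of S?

21

The joint intervention fixes T = -5, H = 7, removing each variable's own equation.
S = -3*T + 6  [with T=-5]  = 21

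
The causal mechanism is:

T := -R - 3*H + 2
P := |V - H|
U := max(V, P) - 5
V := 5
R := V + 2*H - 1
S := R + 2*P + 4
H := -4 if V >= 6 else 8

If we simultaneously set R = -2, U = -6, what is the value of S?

Under do(R = -2, U = -6), each intervened variable's structural equation is replaced by its fixed value.
H = -4 if V >= 6 else 8  [with V=5]  = 8
P = |V - H|  [with V=5, H=8]  = 3
S = R + 2*P + 4  [with R=-2, P=3]  = 8

8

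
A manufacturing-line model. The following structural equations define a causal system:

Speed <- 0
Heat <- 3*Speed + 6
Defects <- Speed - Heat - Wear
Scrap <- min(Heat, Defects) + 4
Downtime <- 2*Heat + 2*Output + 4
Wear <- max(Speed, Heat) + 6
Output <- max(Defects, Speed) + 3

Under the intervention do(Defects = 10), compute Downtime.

42

The intervention breaks the incoming arrows to Defects: Defects <- Speed - Heat - Wear no longer applies, and Defects = 10.
Heat = 3*Speed + 6  [with Speed=0]  = 6
Output = max(Defects, Speed) + 3  [with Defects=10, Speed=0]  = 13
Downtime = 2*Heat + 2*Output + 4  [with Heat=6, Output=13]  = 42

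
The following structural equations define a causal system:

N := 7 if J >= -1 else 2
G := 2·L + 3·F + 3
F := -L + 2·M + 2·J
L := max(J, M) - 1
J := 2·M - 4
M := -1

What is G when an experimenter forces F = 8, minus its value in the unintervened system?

Intervening sets F = 8 and removes its equation (F := -L + 2·M + 2·J).
J = 2·M - 4  [with M=-1]  = -6
L = max(J, M) - 1  [with J=-6, M=-1]  = -2
G = 2·L + 3·F + 3  [with L=-2, F=8]  = 23
Without intervention: J = 2·M - 4  [with M=-1]  = -6; L = max(J, M) - 1  [with J=-6, M=-1]  = -2; F = -L + 2·M + 2·J  [with L=-2, M=-1, J=-6]  = -12; G = 2·L + 3·F + 3  [with L=-2, F=-12]  = -37.
Change = 23 − (-37) = 60.

60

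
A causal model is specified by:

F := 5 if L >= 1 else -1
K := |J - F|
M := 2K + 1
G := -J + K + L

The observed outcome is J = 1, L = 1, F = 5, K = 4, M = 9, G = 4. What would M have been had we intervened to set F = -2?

do(F=-2) replaces the equation F := 5 if L >= 1 else -1 with the constant F = -2.
K = |J - F|  [with J=1, F=-2]  = 3
M = 2K + 1  [with K=3]  = 7

7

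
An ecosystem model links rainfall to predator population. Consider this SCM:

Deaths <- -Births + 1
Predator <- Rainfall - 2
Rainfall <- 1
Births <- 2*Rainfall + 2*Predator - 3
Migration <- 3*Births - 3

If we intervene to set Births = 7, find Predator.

Under do(Births=7), the mechanism Births <- 2*Rainfall + 2*Predator - 3 is discarded; Births is fixed at 7.
Since Predator is not a descendant of the intervened variable, it is unaffected.
Predator = Rainfall - 2  [with Rainfall=1]  = -1

-1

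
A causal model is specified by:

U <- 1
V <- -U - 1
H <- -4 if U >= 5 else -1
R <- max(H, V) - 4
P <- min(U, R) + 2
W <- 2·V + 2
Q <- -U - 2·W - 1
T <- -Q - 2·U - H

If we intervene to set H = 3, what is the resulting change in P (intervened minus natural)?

do(H=3) replaces the equation H <- -4 if U >= 5 else -1 with the constant H = 3.
V = -U - 1  [with U=1]  = -2
R = max(H, V) - 4  [with H=3, V=-2]  = -1
P = min(U, R) + 2  [with U=1, R=-1]  = 1
Without intervention: V = -U - 1  [with U=1]  = -2; H = -4 if U >= 5 else -1  [with U=1]  = -1; R = max(H, V) - 4  [with H=-1, V=-2]  = -5; P = min(U, R) + 2  [with U=1, R=-5]  = -3.
Change = 1 − (-3) = 4.

4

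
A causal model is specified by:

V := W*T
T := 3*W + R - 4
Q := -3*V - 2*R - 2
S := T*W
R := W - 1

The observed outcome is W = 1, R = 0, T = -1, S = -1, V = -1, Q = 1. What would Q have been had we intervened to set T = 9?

-29

The intervention breaks the incoming arrows to T: T := 3*W + R - 4 no longer applies, and T = 9.
R = W - 1  [with W=1]  = 0
V = W*T  [with W=1, T=9]  = 9
Q = -3*V - 2*R - 2  [with V=9, R=0]  = -29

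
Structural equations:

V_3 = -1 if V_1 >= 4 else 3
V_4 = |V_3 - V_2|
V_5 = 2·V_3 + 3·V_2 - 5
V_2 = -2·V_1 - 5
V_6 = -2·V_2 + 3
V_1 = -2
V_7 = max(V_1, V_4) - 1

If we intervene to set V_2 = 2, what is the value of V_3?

The intervention breaks the incoming arrows to V_2: V_2 = -2·V_1 - 5 no longer applies, and V_2 = 2.
Since V_3 is not a descendant of the intervened variable, it is unaffected.
V_3 = -1 if V_1 >= 4 else 3  [with V_1=-2]  = 3

3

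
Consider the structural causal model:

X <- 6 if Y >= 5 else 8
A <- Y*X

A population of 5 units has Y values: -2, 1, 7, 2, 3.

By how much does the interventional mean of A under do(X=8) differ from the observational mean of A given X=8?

The intervention sets X=8 in all 5 units regardless of Y. Recomputing A per unit gives -16, 8, 56, 16, 24; average 17.6.
Observing X=8 restricts to units where X's equation naturally yields 8: Y ∈ {-2, 1, 2, 3}. In that subpopulation A = -16, 8, 16, 24, mean 8.
Difference = 17.6 − 8 = 9.6.

9.6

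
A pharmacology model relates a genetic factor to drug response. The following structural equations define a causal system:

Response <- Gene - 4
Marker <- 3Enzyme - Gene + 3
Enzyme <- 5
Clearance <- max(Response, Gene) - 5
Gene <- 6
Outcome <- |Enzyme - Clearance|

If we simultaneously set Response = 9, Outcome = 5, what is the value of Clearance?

4

Setting Response = 9, Outcome = 5 by intervention discards those variables' equations.
Clearance = max(Response, Gene) - 5  [with Response=9, Gene=6]  = 4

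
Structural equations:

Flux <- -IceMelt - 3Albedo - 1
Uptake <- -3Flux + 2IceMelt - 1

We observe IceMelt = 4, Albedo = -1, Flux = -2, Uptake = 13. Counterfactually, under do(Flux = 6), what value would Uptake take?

-11

The intervention breaks the incoming arrows to Flux: Flux <- -IceMelt - 3Albedo - 1 no longer applies, and Flux = 6.
Uptake = -3Flux + 2IceMelt - 1  [with Flux=6, IceMelt=4]  = -11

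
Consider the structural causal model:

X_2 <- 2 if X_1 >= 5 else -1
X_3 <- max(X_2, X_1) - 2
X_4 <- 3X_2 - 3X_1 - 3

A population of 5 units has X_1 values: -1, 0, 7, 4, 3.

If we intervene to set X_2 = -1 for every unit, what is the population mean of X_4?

-13.8

The intervention sets X_2=-1 in all 5 units regardless of X_1. Recomputing X_4 per unit gives -3, -6, -27, -18, -15; average -13.8.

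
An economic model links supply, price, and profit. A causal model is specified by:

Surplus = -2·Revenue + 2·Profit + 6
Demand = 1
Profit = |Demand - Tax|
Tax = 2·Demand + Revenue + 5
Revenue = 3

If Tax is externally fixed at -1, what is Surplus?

do(Tax=-1) replaces the equation Tax = 2·Demand + Revenue + 5 with the constant Tax = -1.
Profit = |Demand - Tax|  [with Demand=1, Tax=-1]  = 2
Surplus = -2·Revenue + 2·Profit + 6  [with Revenue=3, Profit=2]  = 4

4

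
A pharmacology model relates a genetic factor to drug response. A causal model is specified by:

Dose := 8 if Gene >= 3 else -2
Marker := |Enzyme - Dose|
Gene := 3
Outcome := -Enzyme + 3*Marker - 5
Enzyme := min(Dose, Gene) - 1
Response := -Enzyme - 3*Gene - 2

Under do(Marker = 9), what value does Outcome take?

20

Under do(Marker=9), the mechanism Marker := |Enzyme - Dose| is discarded; Marker is fixed at 9.
Dose = 8 if Gene >= 3 else -2  [with Gene=3]  = 8
Enzyme = min(Dose, Gene) - 1  [with Dose=8, Gene=3]  = 2
Outcome = -Enzyme + 3*Marker - 5  [with Enzyme=2, Marker=9]  = 20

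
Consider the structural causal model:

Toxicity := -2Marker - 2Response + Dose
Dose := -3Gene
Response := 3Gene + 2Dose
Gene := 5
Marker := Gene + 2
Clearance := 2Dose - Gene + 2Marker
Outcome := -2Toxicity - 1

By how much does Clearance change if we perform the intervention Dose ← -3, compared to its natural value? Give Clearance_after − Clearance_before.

Under do(Dose=-3), the mechanism Dose := -3Gene is discarded; Dose is fixed at -3.
Marker = Gene + 2  [with Gene=5]  = 7
Clearance = 2Dose - Gene + 2Marker  [with Dose=-3, Gene=5, Marker=7]  = 3
Without intervention: Dose = -3Gene  [with Gene=5]  = -15; Marker = Gene + 2  [with Gene=5]  = 7; Clearance = 2Dose - Gene + 2Marker  [with Dose=-15, Gene=5, Marker=7]  = -21.
Change = 3 − (-21) = 24.

24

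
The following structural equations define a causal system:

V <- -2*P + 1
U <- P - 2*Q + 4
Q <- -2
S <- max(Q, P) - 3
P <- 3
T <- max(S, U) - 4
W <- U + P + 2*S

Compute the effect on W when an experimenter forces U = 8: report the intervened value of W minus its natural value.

The intervention breaks the incoming arrows to U: U <- P - 2*Q + 4 no longer applies, and U = 8.
S = max(Q, P) - 3  [with Q=-2, P=3]  = 0
W = U + P + 2*S  [with U=8, P=3, S=0]  = 11
Without intervention: S = max(Q, P) - 3  [with Q=-2, P=3]  = 0; U = P - 2*Q + 4  [with P=3, Q=-2]  = 11; W = U + P + 2*S  [with U=11, P=3, S=0]  = 14.
Change = 11 − 14 = -3.

-3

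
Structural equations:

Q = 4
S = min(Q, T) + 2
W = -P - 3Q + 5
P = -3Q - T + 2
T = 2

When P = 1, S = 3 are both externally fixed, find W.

-8

The joint intervention fixes P = 1, S = 3, removing each variable's own equation.
W = -P - 3Q + 5  [with P=1, Q=4]  = -8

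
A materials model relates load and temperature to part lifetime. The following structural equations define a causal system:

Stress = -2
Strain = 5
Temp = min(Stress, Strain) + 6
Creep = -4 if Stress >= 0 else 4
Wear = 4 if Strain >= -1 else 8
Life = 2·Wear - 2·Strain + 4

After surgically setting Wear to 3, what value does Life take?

0

The intervention breaks the incoming arrows to Wear: Wear = 4 if Strain >= -1 else 8 no longer applies, and Wear = 3.
Life = 2·Wear - 2·Strain + 4  [with Wear=3, Strain=5]  = 0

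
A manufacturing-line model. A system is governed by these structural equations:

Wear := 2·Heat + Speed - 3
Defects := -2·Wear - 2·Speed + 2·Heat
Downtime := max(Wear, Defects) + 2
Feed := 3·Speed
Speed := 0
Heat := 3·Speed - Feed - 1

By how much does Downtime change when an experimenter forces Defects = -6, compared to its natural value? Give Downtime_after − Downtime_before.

-13

The intervention breaks the incoming arrows to Defects: Defects := -2·Wear - 2·Speed + 2·Heat no longer applies, and Defects = -6.
Feed = 3·Speed  [with Speed=0]  = 0
Heat = 3·Speed - Feed - 1  [with Speed=0, Feed=0]  = -1
Wear = 2·Heat + Speed - 3  [with Heat=-1, Speed=0]  = -5
Downtime = max(Wear, Defects) + 2  [with Wear=-5, Defects=-6]  = -3
Without intervention: Feed = 3·Speed  [with Speed=0]  = 0; Heat = 3·Speed - Feed - 1  [with Speed=0, Feed=0]  = -1; Wear = 2·Heat + Speed - 3  [with Heat=-1, Speed=0]  = -5; Defects = -2·Wear - 2·Speed + 2·Heat  [with Wear=-5, Speed=0, Heat=-1]  = 8; Downtime = max(Wear, Defects) + 2  [with Wear=-5, Defects=8]  = 10.
Change = -3 − 10 = -13.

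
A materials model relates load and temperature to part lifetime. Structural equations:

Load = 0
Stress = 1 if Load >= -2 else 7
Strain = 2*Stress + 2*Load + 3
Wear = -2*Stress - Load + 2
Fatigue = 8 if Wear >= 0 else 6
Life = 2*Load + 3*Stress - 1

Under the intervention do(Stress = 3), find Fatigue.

do(Stress=3) replaces the equation Stress = 1 if Load >= -2 else 7 with the constant Stress = 3.
Wear = -2*Stress - Load + 2  [with Stress=3, Load=0]  = -4
Fatigue = 8 if Wear >= 0 else 6  [with Wear=-4]  = 6

6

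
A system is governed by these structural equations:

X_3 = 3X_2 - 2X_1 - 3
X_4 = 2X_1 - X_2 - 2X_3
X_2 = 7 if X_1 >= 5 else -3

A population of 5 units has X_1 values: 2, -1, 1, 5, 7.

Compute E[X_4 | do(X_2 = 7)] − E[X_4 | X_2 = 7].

do(X_2=7) breaks X_2's dependence on X_1. With X_2=7 fixed, X_4 across the units is -31, -49, -37, -13, -1, mean -26.2.
Observing X_2=7 restricts to units where X_2's equation naturally yields 7: X_1 ∈ {5, 7}. In that subpopulation X_4 = -13, -1, mean -7.
Difference = -26.2 − (-7) = -19.2.

-19.2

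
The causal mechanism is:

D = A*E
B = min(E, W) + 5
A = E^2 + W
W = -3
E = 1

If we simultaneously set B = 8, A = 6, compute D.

Setting B = 8, A = 6 by intervention discards those variables' equations.
D = A*E  [with A=6, E=1]  = 6

6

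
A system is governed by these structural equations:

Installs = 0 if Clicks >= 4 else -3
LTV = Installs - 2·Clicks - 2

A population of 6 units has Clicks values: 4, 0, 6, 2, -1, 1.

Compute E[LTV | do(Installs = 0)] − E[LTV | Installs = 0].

do(Installs=0) breaks Installs's dependence on Clicks. With Installs=0 fixed, LTV across the units is -10, -2, -14, -6, 0, -4, mean -6.
Observing Installs=0 restricts to units where Installs's equation naturally yields 0: Clicks ∈ {4, 6}. In that subpopulation LTV = -10, -14, mean -12.
Difference = -6 − (-12) = 6.

6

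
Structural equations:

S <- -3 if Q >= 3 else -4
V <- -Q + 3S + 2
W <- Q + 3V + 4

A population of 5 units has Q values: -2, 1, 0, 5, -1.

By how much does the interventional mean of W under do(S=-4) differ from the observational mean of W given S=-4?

The intervention sets S=-4 in all 5 units regardless of Q. Recomputing W per unit gives -22, -28, -26, -36, -24; average -27.2.
E[W|S=-4] averages over only the 4 units with S=-4 (Q = -2, 1, 0, -1): W = -22, -28, -26, -24, mean -25.
Difference = -27.2 − (-25) = -2.2.

-2.2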